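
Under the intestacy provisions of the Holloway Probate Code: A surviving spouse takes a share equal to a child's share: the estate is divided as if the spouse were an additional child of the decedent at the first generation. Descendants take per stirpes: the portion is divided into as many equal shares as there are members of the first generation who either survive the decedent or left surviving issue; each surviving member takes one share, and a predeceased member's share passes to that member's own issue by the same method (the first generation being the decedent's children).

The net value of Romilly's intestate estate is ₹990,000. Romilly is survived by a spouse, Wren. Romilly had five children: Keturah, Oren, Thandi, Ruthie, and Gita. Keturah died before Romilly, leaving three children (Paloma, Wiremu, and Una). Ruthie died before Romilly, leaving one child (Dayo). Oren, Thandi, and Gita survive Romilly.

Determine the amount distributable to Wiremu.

Wiremu receives ₹55,000.

The spouse counts as an additional share at the children's level, so there are 6 primary shares of ₹165,000. Wren takes one such share (₹165,000).
The children's combined portion (₹825,000) is divided into 5 shares of ₹165,000: Oren, Thandi, and Gita each take ₹165,000; Keturah's ₹165,000 share passes to Keturah's issue; Ruthie's ₹165,000 share passes to Ruthie's issue.
Keturah's share (₹165,000) is divided into 3 shares of ₹55,000: Paloma, Wiremu, and Una each take ₹55,000.
Ruthie's share (₹165,000) passes entirely to Dayo.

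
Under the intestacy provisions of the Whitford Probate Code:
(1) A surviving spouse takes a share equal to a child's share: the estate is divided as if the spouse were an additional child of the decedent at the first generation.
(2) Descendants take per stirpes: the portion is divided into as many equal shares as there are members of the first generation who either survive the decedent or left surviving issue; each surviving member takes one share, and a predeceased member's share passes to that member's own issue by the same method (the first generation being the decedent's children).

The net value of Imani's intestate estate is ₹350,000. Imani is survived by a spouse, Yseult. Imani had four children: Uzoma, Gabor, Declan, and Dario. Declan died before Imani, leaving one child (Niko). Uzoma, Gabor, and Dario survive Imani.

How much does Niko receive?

The spouse counts as an additional share at the children's level, so there are 5 primary shares of ₹70,000. Yseult takes one such share (₹70,000).
The children's combined portion (₹280,000) is divided into 4 shares of ₹70,000: Uzoma, Gabor, and Dario each take ₹70,000; Declan's ₹70,000 share passes to Declan's issue.
Declan's share (₹70,000) passes entirely to Niko.

Niko receives ₹70,000.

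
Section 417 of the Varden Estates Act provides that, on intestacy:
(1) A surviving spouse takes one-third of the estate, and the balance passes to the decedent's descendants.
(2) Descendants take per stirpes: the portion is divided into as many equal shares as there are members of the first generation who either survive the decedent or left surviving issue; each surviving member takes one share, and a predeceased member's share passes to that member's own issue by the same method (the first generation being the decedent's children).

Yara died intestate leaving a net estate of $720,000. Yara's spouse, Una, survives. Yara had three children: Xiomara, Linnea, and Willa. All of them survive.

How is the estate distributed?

Una: $240,000; Xiomara: $160,000; Linnea: $160,000; Willa: $160,000

Una takes one-third of $720,000 = $240,000. The remaining $480,000 passes to the descendants.
The descendants' portion ($480,000) is divided into 3 shares of $160,000: Xiomara, Linnea, and Willa each take $160,000.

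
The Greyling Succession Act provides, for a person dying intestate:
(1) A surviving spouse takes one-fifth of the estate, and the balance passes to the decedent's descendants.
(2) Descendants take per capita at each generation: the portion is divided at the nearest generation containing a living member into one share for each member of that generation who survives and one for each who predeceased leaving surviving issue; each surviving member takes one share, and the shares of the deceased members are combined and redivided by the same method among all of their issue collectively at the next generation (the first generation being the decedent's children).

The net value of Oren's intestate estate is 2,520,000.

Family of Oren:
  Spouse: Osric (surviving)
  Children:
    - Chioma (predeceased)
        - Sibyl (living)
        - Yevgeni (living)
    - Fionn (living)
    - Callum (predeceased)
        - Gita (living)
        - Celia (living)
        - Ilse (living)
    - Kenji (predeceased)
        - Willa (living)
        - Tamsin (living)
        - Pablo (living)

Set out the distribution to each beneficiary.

Osric takes one-fifth of 2,520,000 = 504,000. The remaining 2,016,000 passes to the descendants.
The descendants' portion (2,016,000) is divided at the children's generation into 4 shares of 504,000. Fionn takes 504,000. The 3 shares of the deceased (Chioma, Callum, and Kenji) are combined into a pool of 1,512,000.
That pool (1,512,000) is divided at the grandchildren's generation equally among Sibyl, Yevgeni, Gita, Celia, Ilse, Willa, Tamsin, and Pablo: 189,000 each.

Osric: 504,000; Sibyl: 189,000; Yevgeni: 189,000; Fionn: 504,000; Gita: 189,000; Celia: 189,000; Ilse: 189,000; Willa: 189,000; Tamsin: 189,000; Pablo: 189,000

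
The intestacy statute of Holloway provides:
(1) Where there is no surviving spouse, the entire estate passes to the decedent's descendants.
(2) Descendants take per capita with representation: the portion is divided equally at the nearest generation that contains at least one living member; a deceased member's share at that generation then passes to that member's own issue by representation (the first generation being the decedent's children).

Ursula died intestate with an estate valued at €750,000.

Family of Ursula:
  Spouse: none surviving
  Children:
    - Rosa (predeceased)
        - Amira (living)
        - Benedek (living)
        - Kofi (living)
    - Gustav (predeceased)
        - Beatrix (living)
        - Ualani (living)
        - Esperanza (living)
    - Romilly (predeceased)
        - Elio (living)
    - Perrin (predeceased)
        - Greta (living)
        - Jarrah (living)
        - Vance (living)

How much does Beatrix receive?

The entire €750,000 passes to the descendants.
No child survives, so the initial division is made at the grandchildren's generation.
That amount (€750,000) is divided into 10 shares of €75,000: Amira, Benedek, Kofi, Beatrix, Ualani, Esperanza, Elio, Greta, Jarrah, and Vance each take €75,000.

Beatrix receives €75,000.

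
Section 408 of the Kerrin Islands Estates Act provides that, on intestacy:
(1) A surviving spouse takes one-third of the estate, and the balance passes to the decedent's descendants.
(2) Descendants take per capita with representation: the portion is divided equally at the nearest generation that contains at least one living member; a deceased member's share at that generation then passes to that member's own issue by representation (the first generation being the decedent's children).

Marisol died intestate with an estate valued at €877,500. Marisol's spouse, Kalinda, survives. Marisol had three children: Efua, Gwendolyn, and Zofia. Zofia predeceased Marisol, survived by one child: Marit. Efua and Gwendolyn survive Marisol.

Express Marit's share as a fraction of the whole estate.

Marit receives 2/9 of the estate.

Kalinda takes one-third of €877,500 = €292,500. The remaining €585,000 passes to the descendants.
The descendants' portion (€585,000) is divided into 3 shares of €195,000: Efua and Gwendolyn each take €195,000; Zofia's €195,000 share passes to Zofia's issue.
Zofia's share (€195,000) passes entirely to Marit.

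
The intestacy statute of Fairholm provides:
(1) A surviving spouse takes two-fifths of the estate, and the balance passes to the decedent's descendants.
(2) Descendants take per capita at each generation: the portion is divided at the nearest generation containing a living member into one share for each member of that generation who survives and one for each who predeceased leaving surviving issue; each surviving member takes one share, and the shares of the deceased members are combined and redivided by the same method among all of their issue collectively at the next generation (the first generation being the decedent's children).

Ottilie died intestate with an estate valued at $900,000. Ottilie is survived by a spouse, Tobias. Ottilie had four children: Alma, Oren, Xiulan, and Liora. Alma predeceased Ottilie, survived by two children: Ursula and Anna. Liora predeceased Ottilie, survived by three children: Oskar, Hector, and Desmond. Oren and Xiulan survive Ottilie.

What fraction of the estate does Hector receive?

Tobias takes two-fifths of $900,000 = $360,000. The remaining $540,000 passes to the descendants.
The descendants' portion ($540,000) is divided at the children's generation into 4 shares of $135,000. Oren and Xiulan each take $135,000. The 2 shares of the deceased (Alma and Liora) are combined into a pool of $270,000.
That pool ($270,000) is divided at the grandchildren's generation equally among Ursula, Anna, Oskar, Hector, and Desmond: $54,000 each.

Hector receives 3/50 of the estate.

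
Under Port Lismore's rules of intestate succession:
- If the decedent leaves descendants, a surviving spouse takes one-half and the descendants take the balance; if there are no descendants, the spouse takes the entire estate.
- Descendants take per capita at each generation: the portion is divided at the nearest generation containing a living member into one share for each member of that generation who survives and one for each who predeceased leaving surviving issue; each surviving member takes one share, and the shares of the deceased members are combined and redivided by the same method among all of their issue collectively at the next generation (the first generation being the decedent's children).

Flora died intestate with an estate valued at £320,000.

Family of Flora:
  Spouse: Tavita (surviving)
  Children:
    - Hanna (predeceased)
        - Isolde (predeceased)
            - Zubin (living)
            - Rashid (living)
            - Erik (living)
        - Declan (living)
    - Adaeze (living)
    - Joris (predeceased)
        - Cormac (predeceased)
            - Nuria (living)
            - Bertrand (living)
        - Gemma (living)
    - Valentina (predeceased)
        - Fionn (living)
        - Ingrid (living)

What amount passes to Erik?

Tavita takes one-half of £320,000 = £160,000. The remaining £160,000 passes to the descendants.
The descendants' portion (£160,000) is divided at the children's generation into 4 shares of £40,000. Adaeze takes £40,000. The 3 shares of the deceased (Hanna, Joris, and Valentina) are combined into a pool of £120,000.
That pool (£120,000) is divided at the grandchildren's generation into 6 shares of £20,000. Declan, Gemma, Fionn, and Ingrid each take £20,000. The 2 shares of the deceased (Isolde and Cormac) are combined into a pool of £40,000.
That pool (£40,000) is divided at the great-grandchildren's generation equally among Zubin, Rashid, Erik, Nuria, and Bertrand: £8,000 each.

Erik receives £8,000.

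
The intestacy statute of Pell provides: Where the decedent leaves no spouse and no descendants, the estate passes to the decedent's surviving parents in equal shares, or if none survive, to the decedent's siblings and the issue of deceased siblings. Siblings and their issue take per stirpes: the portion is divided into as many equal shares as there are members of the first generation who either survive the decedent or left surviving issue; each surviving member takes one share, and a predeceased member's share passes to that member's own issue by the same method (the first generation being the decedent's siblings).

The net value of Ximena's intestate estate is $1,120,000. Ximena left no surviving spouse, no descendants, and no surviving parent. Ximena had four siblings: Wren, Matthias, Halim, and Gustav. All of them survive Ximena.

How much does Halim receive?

Halim receives $280,000.

The entire $1,120,000 passes to the siblings and their issue.
That amount ($1,120,000) is divided into 4 shares of $280,000: Wren, Matthias, Halim, and Gustav each take $280,000.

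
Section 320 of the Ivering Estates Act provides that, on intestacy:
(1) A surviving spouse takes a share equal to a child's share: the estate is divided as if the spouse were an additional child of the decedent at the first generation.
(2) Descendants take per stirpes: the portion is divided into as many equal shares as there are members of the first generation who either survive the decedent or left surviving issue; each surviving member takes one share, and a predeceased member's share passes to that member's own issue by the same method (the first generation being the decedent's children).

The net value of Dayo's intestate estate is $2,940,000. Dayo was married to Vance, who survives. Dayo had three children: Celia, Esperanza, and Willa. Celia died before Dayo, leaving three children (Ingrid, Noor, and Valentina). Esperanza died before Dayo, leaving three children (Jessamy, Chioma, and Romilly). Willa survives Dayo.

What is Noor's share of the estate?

The spouse counts as an additional share at the children's level, so there are 4 primary shares of $735,000. Vance takes one such share ($735,000).
The children's combined portion ($2,205,000) is divided into 3 shares of $735,000: Willa takes $735,000; Celia's $735,000 share passes to Celia's issue; Esperanza's $735,000 share passes to Esperanza's issue.
Celia's share ($735,000) is divided into 3 shares of $245,000: Ingrid, Noor, and Valentina each take $245,000.
Esperanza's share ($735,000) is divided into 3 shares of $245,000: Jessamy, Chioma, and Romilly each take $245,000.

Noor receives $245,000.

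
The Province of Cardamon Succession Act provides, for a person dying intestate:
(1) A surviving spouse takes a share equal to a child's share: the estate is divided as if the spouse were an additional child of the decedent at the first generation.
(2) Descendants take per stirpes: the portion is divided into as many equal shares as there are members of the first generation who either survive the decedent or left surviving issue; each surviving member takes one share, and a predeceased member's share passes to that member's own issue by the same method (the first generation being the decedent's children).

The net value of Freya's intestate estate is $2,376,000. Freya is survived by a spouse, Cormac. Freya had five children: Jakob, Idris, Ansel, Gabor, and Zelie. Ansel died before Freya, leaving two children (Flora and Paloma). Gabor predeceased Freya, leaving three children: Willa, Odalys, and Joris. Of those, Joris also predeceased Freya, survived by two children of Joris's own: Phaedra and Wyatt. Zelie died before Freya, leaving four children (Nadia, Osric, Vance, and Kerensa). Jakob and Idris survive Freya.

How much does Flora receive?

Flora receives $198,000.

The spouse counts as an additional share at the children's level, so there are 6 primary shares of $396,000. Cormac takes one such share ($396,000).
The children's combined portion ($1,980,000) is divided into 5 shares of $396,000: Jakob and Idris each take $396,000; Ansel's $396,000 share passes to Ansel's issue; Gabor's $396,000 share passes to Gabor's issue; Zelie's $396,000 share passes to Zelie's issue.
Ansel's share ($396,000) is divided into 2 shares of $198,000: Flora and Paloma each take $198,000.
Gabor's share ($396,000) is divided into 3 shares of $132,000: Willa and Odalys each take $132,000; Joris's $132,000 share passes to Joris's issue.
Joris's share ($132,000) is divided into 2 shares of $66,000: Phaedra and Wyatt each take $66,000.
Zelie's share ($396,000) is divided into 4 shares of $99,000: Nadia, Osric, Vance, and Kerensa each take $99,000.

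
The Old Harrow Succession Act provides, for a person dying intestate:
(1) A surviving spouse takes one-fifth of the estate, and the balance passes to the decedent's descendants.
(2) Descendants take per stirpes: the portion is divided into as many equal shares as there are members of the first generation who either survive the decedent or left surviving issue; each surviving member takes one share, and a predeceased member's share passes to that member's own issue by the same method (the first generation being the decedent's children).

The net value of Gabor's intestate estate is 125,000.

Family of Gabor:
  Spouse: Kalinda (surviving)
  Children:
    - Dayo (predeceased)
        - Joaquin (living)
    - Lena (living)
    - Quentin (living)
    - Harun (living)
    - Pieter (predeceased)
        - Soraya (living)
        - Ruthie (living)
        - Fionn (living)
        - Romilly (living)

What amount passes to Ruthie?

Ruthie receives 5,000.

Kalinda takes one-fifth of 125,000 = 25,000. The remaining 100,000 passes to the descendants.
The descendants' portion (100,000) is divided into 5 shares of 20,000: Lena, Quentin, and Harun each take 20,000; Dayo's 20,000 share passes to Dayo's issue; Pieter's 20,000 share passes to Pieter's issue.
Dayo's share (20,000) passes entirely to Joaquin.
Pieter's share (20,000) is divided into 4 shares of 5,000: Soraya, Ruthie, Fionn, and Romilly each take 5,000.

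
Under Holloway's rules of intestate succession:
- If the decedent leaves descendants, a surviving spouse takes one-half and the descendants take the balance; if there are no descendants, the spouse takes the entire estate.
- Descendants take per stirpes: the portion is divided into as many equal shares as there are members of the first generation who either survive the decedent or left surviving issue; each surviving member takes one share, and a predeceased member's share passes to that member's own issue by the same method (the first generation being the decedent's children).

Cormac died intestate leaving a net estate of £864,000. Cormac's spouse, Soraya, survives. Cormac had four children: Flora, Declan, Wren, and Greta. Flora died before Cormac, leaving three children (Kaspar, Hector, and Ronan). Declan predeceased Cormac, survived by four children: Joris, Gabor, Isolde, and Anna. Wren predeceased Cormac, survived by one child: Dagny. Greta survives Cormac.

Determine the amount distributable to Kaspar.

Soraya takes one-half of £864,000 = £432,000. The remaining £432,000 passes to the descendants.
The descendants' portion (£432,000) is divided into 4 shares of £108,000: Greta takes £108,000; Flora's £108,000 share passes to Flora's issue; Declan's £108,000 share passes to Declan's issue; Wren's £108,000 share passes to Wren's issue.
Flora's share (£108,000) is divided into 3 shares of £36,000: Kaspar, Hector, and Ronan each take £36,000.
Declan's share (£108,000) is divided into 4 shares of £27,000: Joris, Gabor, Isolde, and Anna each take £27,000.
Wren's share (£108,000) passes entirely to Dagny.

Kaspar receives £36,000.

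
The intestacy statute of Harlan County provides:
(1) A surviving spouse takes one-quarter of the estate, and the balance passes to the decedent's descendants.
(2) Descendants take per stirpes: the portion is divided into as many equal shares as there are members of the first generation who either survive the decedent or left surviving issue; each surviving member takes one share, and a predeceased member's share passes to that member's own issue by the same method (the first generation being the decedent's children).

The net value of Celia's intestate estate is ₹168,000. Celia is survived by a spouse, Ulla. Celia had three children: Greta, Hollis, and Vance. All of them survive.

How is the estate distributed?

Ulla takes one-quarter of ₹168,000 = ₹42,000. The remaining ₹126,000 passes to the descendants.
The descendants' portion (₹126,000) is divided into 3 shares of ₹42,000: Greta, Hollis, and Vance each take ₹42,000.

Ulla: ₹42,000; Greta: ₹42,000; Hollis: ₹42,000; Vance: ₹42,000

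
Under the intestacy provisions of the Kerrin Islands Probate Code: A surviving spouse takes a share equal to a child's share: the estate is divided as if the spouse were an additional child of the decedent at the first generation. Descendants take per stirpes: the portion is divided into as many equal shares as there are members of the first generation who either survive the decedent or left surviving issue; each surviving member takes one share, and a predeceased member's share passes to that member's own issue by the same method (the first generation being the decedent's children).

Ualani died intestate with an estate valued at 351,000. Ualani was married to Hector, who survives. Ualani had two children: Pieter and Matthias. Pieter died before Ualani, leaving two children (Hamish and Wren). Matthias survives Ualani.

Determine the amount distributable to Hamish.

The spouse counts as an additional share at the children's level, so there are 3 primary shares of 117,000. Hector takes one such share (117,000).
The children's combined portion (234,000) is divided into 2 shares of 117,000: Matthias takes 117,000; Pieter's 117,000 share passes to Pieter's issue.
Pieter's share (117,000) is divided into 2 shares of 58,500: Hamish and Wren each take 58,500.

Hamish receives 58,500.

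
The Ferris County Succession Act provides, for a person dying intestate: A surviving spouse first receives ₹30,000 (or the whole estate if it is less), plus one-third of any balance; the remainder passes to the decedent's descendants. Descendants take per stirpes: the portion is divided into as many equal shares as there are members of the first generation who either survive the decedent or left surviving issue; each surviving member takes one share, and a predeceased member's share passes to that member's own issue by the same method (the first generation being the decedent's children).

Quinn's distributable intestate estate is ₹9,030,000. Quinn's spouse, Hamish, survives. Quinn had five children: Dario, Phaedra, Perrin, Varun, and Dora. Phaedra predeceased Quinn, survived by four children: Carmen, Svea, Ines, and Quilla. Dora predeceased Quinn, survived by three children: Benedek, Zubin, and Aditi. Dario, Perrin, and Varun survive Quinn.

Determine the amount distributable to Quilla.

Quilla receives ₹300,000.

Hamish first takes ₹30,000, leaving a balance of ₹9,000,000. Hamish then takes one-third of the balance (₹3,000,000), for a total of ₹3,030,000. The remaining ₹6,000,000 passes to the descendants.
The descendants' portion (₹6,000,000) is divided into 5 shares of ₹1,200,000: Dario, Perrin, and Varun each take ₹1,200,000; Phaedra's ₹1,200,000 share passes to Phaedra's issue; Dora's ₹1,200,000 share passes to Dora's issue.
Phaedra's share (₹1,200,000) is divided into 4 shares of ₹300,000: Carmen, Svea, Ines, and Quilla each take ₹300,000.
Dora's share (₹1,200,000) is divided into 3 shares of ₹400,000: Benedek, Zubin, and Aditi each take ₹400,000.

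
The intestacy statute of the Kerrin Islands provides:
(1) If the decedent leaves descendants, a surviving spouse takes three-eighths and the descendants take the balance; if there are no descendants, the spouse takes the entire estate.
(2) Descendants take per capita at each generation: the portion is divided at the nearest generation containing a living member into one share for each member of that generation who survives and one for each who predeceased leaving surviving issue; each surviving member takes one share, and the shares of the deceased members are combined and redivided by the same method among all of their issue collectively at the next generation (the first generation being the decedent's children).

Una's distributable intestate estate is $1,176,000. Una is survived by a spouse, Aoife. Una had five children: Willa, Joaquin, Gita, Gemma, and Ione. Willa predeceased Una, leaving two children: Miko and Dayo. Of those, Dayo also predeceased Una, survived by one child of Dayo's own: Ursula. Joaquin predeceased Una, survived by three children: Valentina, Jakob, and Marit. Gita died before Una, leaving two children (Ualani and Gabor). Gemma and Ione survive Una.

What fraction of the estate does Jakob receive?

Aoife takes three-eighths of $1,176,000 = $441,000. The remaining $735,000 passes to the descendants.
The descendants' portion ($735,000) is divided at the children's generation into 5 shares of $147,000. Gemma and Ione each take $147,000. The 3 shares of the deceased (Willa, Joaquin, and Gita) are combined into a pool of $441,000.
That pool ($441,000) is divided at the grandchildren's generation into 7 shares of $63,000. Miko, Valentina, Jakob, Marit, Ualani, and Gabor each take $63,000. The remaining share for the deceased Dayo ($63,000) is carried to the next generation.
That pool ($63,000) passes entirely to Ursula, the sole taker at the great-grandchildren's generation.

Jakob receives 3/56 of the estate.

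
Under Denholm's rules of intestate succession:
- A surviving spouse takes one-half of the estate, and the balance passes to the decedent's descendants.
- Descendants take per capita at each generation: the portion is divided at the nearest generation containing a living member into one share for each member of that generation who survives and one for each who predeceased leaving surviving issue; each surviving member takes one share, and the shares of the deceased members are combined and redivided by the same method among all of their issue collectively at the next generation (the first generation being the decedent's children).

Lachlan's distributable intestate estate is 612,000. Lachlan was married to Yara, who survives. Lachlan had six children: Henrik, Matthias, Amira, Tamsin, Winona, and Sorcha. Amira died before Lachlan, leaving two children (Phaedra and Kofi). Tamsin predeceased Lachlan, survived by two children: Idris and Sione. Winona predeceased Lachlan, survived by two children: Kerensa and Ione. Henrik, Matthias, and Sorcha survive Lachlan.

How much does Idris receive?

Idris receives 25,500.

Yara takes one-half of 612,000 = 306,000. The remaining 306,000 passes to the descendants.
The descendants' portion (306,000) is divided at the children's generation into 6 shares of 51,000. Henrik, Matthias, and Sorcha each take 51,000. The 3 shares of the deceased (Amira, Tamsin, and Winona) are combined into a pool of 153,000.
That pool (153,000) is divided at the grandchildren's generation equally among Phaedra, Kofi, Idris, Sione, Kerensa, and Ione: 25,500 each.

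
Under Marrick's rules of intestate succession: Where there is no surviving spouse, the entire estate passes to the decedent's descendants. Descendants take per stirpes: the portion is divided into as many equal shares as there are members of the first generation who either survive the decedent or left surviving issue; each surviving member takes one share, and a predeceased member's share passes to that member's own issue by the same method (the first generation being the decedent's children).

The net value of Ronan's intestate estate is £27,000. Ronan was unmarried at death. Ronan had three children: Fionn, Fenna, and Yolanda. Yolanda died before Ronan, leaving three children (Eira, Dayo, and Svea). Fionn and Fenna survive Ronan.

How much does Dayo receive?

The entire £27,000 passes to the descendants.
That amount (£27,000) is divided into 3 shares of £9,000: Fionn and Fenna each take £9,000; Yolanda's £9,000 share passes to Yolanda's issue.
Yolanda's share (£9,000) is divided into 3 shares of £3,000: Eira, Dayo, and Svea each take £3,000.

Dayo receives £3,000.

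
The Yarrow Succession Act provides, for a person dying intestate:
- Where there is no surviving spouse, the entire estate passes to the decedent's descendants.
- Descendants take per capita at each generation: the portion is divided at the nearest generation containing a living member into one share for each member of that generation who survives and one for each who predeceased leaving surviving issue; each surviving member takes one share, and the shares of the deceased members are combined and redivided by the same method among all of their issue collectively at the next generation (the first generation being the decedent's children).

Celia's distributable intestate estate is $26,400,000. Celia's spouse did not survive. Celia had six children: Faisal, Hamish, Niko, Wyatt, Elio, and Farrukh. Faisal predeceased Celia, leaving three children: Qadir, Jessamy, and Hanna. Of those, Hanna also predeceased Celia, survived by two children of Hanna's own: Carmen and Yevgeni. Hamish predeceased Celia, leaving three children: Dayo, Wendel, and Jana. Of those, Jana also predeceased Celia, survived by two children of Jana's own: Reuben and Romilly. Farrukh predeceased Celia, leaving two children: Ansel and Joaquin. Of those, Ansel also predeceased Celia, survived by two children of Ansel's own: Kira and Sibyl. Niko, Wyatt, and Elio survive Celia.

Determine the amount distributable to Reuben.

The entire $26,400,000 passes to the descendants.
That amount ($26,400,000) is divided at the children's generation into 6 shares of $4,400,000. Niko, Wyatt, and Elio each take $4,400,000. The 3 shares of the deceased (Faisal, Hamish, and Farrukh) are combined into a pool of $13,200,000.
That pool ($13,200,000) is divided at the grandchildren's generation into 8 shares of $1,650,000. Qadir, Jessamy, Dayo, Wendel, and Joaquin each take $1,650,000. The 3 shares of the deceased (Hanna, Jana, and Ansel) are combined into a pool of $4,950,000.
That pool ($4,950,000) is divided at the great-grandchildren's generation equally among Carmen, Yevgeni, Reuben, Romilly, Kira, and Sibyl: $825,000 each.

Reuben receives $825,000.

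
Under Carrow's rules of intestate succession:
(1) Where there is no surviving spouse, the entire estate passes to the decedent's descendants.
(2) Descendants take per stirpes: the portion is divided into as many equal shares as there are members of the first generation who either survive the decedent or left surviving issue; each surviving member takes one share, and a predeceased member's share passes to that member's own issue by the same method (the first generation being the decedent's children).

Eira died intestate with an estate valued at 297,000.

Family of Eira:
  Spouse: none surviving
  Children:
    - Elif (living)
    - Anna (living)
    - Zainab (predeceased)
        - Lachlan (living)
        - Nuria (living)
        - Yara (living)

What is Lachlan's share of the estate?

Lachlan receives 33,000.

The entire 297,000 passes to the descendants.
That amount (297,000) is divided into 3 shares of 99,000: Elif and Anna each take 99,000; Zainab's 99,000 share passes to Zainab's issue.
Zainab's share (99,000) is divided into 3 shares of 33,000: Lachlan, Nuria, and Yara each take 33,000.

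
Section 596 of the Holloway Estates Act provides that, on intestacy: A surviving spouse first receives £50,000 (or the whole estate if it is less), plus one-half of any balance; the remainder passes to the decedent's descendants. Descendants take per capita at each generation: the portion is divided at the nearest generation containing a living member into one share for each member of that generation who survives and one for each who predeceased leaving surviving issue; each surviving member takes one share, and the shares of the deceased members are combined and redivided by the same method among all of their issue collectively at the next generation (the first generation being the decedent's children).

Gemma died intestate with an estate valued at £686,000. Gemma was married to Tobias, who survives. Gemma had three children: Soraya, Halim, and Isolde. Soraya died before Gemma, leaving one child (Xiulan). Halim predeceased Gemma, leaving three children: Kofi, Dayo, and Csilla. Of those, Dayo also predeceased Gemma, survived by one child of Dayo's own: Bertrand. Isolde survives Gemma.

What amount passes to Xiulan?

Xiulan receives £53,000.

Tobias first takes £50,000, leaving a balance of £636,000. Tobias then takes one-half of the balance (£318,000), for a total of £368,000. The remaining £318,000 passes to the descendants.
The descendants' portion (£318,000) is divided at the children's generation into 3 shares of £106,000. Isolde takes £106,000. The 2 shares of the deceased (Soraya and Halim) are combined into a pool of £212,000.
That pool (£212,000) is divided at the grandchildren's generation into 4 shares of £53,000. Xiulan, Kofi, and Csilla each take £53,000. The remaining share for the deceased Dayo (£53,000) is carried to the next generation.
That pool (£53,000) passes entirely to Bertrand, the sole taker at the great-grandchildren's generation.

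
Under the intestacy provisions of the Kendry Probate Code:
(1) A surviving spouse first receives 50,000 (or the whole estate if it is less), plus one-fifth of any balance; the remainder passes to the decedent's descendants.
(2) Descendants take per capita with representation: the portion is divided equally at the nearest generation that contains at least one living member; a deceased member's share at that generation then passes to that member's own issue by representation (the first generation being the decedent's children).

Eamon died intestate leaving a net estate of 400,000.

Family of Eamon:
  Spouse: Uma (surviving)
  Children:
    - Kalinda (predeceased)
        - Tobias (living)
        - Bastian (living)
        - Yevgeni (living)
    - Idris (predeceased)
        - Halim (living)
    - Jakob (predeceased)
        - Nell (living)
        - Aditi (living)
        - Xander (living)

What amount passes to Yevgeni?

Uma first takes 50,000, leaving a balance of 350,000. Uma then takes one-fifth of the balance (70,000), for a total of 120,000. The remaining 280,000 passes to the descendants.
No child survives, so the initial division is made at the grandchildren's generation.
The descendants' portion (280,000) is divided into 7 shares of 40,000: Tobias, Bastian, Yevgeni, Halim, Nell, Aditi, and Xander each take 40,000.

Yevgeni receives 40,000.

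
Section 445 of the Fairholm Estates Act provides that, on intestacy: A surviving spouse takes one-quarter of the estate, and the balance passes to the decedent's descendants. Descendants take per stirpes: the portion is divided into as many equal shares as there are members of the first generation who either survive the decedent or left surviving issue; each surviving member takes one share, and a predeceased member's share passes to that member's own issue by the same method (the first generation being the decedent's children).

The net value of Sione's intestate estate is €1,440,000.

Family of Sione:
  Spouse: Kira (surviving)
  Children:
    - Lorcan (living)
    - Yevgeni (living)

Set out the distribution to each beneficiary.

Kira: €360,000; Lorcan: €540,000; Yevgeni: €540,000

Kira takes one-quarter of €1,440,000 = €360,000. The remaining €1,080,000 passes to the descendants.
The descendants' portion (€1,080,000) is divided into 2 shares of €540,000: Lorcan and Yevgeni each take €540,000.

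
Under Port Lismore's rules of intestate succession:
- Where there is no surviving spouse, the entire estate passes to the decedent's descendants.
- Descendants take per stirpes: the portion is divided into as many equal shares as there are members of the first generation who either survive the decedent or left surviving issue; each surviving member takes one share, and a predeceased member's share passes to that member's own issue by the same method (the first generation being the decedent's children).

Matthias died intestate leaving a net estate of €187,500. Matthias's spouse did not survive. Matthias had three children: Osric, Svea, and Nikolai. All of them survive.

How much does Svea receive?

Svea receives €62,500.

The entire €187,500 passes to the descendants.
That amount (€187,500) is divided into 3 shares of €62,500: Osric, Svea, and Nikolai each take €62,500.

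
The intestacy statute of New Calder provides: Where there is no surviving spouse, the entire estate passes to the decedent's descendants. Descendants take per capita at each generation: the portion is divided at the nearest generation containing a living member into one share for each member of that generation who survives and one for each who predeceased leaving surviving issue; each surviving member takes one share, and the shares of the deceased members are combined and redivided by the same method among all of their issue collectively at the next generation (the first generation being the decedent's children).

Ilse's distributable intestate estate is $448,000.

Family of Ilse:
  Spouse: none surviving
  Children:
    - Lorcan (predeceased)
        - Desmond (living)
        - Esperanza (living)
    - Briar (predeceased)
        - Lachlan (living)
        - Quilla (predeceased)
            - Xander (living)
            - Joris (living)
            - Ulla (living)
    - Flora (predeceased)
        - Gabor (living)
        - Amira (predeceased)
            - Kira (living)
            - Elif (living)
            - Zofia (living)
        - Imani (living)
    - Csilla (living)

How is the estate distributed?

The entire $448,000 passes to the descendants.
That amount ($448,000) is divided at the children's generation into 4 shares of $112,000. Csilla takes $112,000. The 3 shares of the deceased (Lorcan, Briar, and Flora) are combined into a pool of $336,000.
That pool ($336,000) is divided at the grandchildren's generation into 7 shares of $48,000. Desmond, Esperanza, Lachlan, Gabor, and Imani each take $48,000. The 2 shares of the deceased (Quilla and Amira) are combined into a pool of $96,000.
That pool ($96,000) is divided at the great-grandchildren's generation equally among Xander, Joris, Ulla, Kira, Elif, and Zofia: $16,000 each.

Desmond: $48,000; Esperanza: $48,000; Lachlan: $48,000; Xander: $16,000; Joris: $16,000; Ulla: $16,000; Gabor: $48,000; Kira: $16,000; Elif: $16,000; Zofia: $16,000; Imani: $48,000; Csilla: $112,000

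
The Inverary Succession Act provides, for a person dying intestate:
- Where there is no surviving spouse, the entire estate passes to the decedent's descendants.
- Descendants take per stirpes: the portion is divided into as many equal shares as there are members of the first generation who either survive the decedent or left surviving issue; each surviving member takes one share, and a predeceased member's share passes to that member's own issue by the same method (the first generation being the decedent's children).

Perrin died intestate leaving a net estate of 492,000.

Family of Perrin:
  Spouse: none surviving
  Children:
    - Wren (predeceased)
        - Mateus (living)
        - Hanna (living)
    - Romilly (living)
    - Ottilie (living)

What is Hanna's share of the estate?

Hanna receives 82,000.

The entire 492,000 passes to the descendants.
That amount (492,000) is divided into 3 shares of 164,000: Romilly and Ottilie each take 164,000; Wren's 164,000 share passes to Wren's issue.
Wren's share (164,000) is divided into 2 shares of 82,000: Mateus and Hanna each take 82,000.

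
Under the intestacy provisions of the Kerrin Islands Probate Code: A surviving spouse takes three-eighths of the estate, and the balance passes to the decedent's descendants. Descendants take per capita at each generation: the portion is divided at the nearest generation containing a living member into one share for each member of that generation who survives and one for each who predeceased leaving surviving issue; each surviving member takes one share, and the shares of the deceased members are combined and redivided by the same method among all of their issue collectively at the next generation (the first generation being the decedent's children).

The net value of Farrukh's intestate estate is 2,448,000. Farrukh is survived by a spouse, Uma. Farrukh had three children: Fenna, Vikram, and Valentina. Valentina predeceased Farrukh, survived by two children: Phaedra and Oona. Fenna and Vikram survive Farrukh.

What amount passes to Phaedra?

Phaedra receives 255,000.

Uma takes three-eighths of 2,448,000 = 918,000. The remaining 1,530,000 passes to the descendants.
The descendants' portion (1,530,000) is divided at the children's generation into 3 shares of 510,000. Fenna and Vikram each take 510,000. The remaining share for the deceased Valentina (510,000) is carried to the next generation.
That pool (510,000) is divided at the grandchildren's generation equally among Phaedra and Oona: 255,000 each.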